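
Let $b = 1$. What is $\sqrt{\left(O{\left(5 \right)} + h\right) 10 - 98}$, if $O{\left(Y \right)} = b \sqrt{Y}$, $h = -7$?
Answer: $\sqrt{-168 + 10 \sqrt{5}} \approx 12.068 i$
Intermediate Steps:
$O{\left(Y \right)} = \sqrt{Y}$ ($O{\left(Y \right)} = 1 \sqrt{Y} = \sqrt{Y}$)
$\sqrt{\left(O{\left(5 \right)} + h\right) 10 - 98} = \sqrt{\left(\sqrt{5} - 7\right) 10 - 98} = \sqrt{\left(-7 + \sqrt{5}\right) 10 - 98} = \sqrt{\left(-70 + 10 \sqrt{5}\right) - 98} = \sqrt{-168 + 10 \sqrt{5}}$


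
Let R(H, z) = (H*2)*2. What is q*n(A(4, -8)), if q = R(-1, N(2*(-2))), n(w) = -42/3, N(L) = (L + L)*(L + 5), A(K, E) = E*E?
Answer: 56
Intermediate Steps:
A(K, E) = E**2
N(L) = 2*L*(5 + L) (N(L) = (2*L)*(5 + L) = 2*L*(5 + L))
n(w) = -14 (n(w) = -42*1/3 = -14)
R(H, z) = 4*H (R(H, z) = (2*H)*2 = 4*H)
q = -4 (q = 4*(-1) = -4)
q*n(A(4, -8)) = -4*(-14) = 56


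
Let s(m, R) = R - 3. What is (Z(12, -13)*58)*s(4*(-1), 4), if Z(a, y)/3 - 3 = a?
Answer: 2610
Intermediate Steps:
Z(a, y) = 9 + 3*a
s(m, R) = -3 + R
(Z(12, -13)*58)*s(4*(-1), 4) = ((9 + 3*12)*58)*(-3 + 4) = ((9 + 36)*58)*1 = (45*58)*1 = 2610*1 = 2610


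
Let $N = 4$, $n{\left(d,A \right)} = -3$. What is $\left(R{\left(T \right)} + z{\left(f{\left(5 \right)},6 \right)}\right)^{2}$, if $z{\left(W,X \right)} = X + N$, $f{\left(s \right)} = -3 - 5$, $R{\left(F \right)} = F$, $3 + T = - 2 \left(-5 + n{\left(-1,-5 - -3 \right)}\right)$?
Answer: $529$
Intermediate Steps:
$T = 13$ ($T = -3 - 2 \left(-5 - 3\right) = -3 - -16 = -3 + 16 = 13$)
$f{\left(s \right)} = -8$ ($f{\left(s \right)} = -3 - 5 = -8$)
$z{\left(W,X \right)} = 4 + X$ ($z{\left(W,X \right)} = X + 4 = 4 + X$)
$\left(R{\left(T \right)} + z{\left(f{\left(5 \right)},6 \right)}\right)^{2} = \left(13 + \left(4 + 6\right)\right)^{2} = \left(13 + 10\right)^{2} = 23^{2} = 529$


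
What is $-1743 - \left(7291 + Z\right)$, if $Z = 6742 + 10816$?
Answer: $-26592$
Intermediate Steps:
$Z = 17558$
$-1743 - \left(7291 + Z\right) = -1743 - 24849 = -26592$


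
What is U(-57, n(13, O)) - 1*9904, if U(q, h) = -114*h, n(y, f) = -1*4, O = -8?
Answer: -9448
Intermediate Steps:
n(y, f) = -4
U(-57, n(13, O)) - 1*9904 = -114*(-4) - 1*9904 = 456 - 9904 = -9448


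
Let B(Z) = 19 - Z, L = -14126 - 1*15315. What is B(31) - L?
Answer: 29429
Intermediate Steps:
L = -29441 (L = -14126 - 15315 = -29441)
B(31) - L = (19 - 1*31) - 1*(-29441) = (19 - 31) + 29441 = -12 + 29441 = 29429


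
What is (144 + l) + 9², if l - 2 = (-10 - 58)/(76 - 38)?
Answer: 4279/19 ≈ 225.21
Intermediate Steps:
l = 4/19 (l = 2 + (-10 - 58)/(76 - 38) = 2 - 68/38 = 2 - 68*1/38 = 2 - 34/19 = 4/19 ≈ 0.21053)
(144 + l) + 9² = (144 + 4/19) + 9² = 2740/19 + 81 = 4279/19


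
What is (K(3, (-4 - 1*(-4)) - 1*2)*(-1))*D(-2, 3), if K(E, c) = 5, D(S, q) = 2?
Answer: -10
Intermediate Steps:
(K(3, (-4 - 1*(-4)) - 1*2)*(-1))*D(-2, 3) = (5*(-1))*2 = -5*2 = -10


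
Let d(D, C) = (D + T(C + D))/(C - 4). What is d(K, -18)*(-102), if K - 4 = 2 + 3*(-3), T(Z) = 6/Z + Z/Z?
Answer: -816/77 ≈ -10.597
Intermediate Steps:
T(Z) = 1 + 6/Z (T(Z) = 6/Z + 1 = 1 + 6/Z)
K = -3 (K = 4 + (2 + 3*(-3)) = 4 + (2 - 9) = 4 - 7 = -3)
d(D, C) = (D + (6 + C + D)/(C + D))/(-4 + C) (d(D, C) = (D + (6 + (C + D))/(C + D))/(C - 4) = (D + (6 + C + D)/(C + D))/(-4 + C))
d(K, -18)*(-102) = ((6 - 18 - 3 - 3*(-18 - 3))/((-4 - 18)*(-18 - 3)))*(-102) = ((6 - 18 - 3 - 3*(-21))/(-22*(-21)))*(-102) = -1/22*(-1/21)*(6 - 18 - 3 + 63)*(-102) = -1/22*(-1/21)*48*(-102) = (8/77)*(-102) = -816/77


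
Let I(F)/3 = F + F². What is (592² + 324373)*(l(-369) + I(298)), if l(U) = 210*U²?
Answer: 19476548938092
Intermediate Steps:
I(F) = 3*F + 3*F² (I(F) = 3*(F + F²) = 3*F + 3*F²)
(592² + 324373)*(l(-369) + I(298)) = (592² + 324373)*(210*(-369)² + 3*298*(1 + 298)) = (350464 + 324373)*(210*136161 + 3*298*299) = 674837*(28593810 + 267306) = 674837*28861116 = 19476548938092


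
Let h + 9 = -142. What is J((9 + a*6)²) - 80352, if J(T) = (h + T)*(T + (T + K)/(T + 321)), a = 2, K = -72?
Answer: 6055161/127 ≈ 47678.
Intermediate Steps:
h = -151 (h = -9 - 142 = -151)
J(T) = (-151 + T)*(T + (-72 + T)/(321 + T)) (J(T) = (-151 + T)*(T + (T - 72)/(T + 321)) = (-151 + T)*(T + (-72 + T)/(321 + T)))
J((9 + a*6)²) - 80352 = (10872 + ((9 + 2*6)²)³ - 48694*(9 + 2*6)² + 171*((9 + 2*6)²)²)/(321 + (9 + 2*6)²) - 80352 = (10872 + ((9 + 12)²)³ - 48694*(9 + 12)² + 171*((9 + 12)²)²)/(321 + (9 + 12)²) - 80352 = (10872 + (21²)³ - 48694*21² + 171*(21²)²)/(321 + 21²) - 80352 = (10872 + 441³ - 48694*441 + 171*441²)/(321 + 441) - 80352 = (10872 + 85766121 - 21474054 + 171*194481)/762 - 80352 = (10872 + 85766121 - 21474054 + 33256251)/762 - 80352 = (1/762)*97559190 - 80352 = 16259865/127 - 80352 = 6055161/127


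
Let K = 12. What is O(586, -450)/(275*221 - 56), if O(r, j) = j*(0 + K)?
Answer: -5400/60719 ≈ -0.088934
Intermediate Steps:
O(r, j) = 12*j (O(r, j) = j*(0 + 12) = j*12 = 12*j)
O(586, -450)/(275*221 - 56) = (12*(-450))/(275*221 - 56) = -5400/(60775 - 56) = -5400/60719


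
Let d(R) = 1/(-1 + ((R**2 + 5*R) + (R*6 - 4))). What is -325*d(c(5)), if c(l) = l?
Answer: -13/3 ≈ -4.3333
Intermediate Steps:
d(R) = 1/(-5 + R**2 + 11*R) (d(R) = 1/(-1 + ((R**2 + 5*R) + (6*R - 4))) = 1/(-1 + ((R**2 + 5*R) + (-4 + 6*R))) = 1/(-1 + (-4 + R**2 + 11*R)) = 1/(-5 + R**2 + 11*R))
-325*d(c(5)) = -325/(-5 + 5**2 + 11*5) = -325/(-5 + 25 + 55) = -325/75 = -325*1/75 = -13/3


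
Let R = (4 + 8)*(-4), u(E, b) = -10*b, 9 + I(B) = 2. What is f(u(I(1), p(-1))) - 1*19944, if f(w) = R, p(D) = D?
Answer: -19992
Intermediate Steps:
I(B) = -7 (I(B) = -9 + 2 = -7)
R = -48 (R = 12*(-4) = -48)
f(w) = -48
f(u(I(1), p(-1))) - 1*19944 = -48 - 1*19944 = -48 - 19944 = -19992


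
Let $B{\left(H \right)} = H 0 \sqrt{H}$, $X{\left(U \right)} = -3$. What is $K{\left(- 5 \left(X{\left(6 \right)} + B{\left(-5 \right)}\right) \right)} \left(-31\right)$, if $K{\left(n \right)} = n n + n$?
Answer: $-7440$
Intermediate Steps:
$B{\left(H \right)} = 0$ ($B{\left(H \right)} = 0 \sqrt{H} = 0$)
$K{\left(n \right)} = n + n^{2}$ ($K{\left(n \right)} = n^{2} + n = n + n^{2}$)
$K{\left(- 5 \left(X{\left(6 \right)} + B{\left(-5 \right)}\right) \right)} \left(-31\right) = - 5 \left(-3 + 0\right) \left(1 - 5 \left(-3 + 0\right)\right) \left(-31\right) = \left(-5\right) \left(-3\right) \left(1 - -15\right) \left(-31\right) = 15 \left(1 + 15\right) \left(-31\right) = 15 \cdot 16 \left(-31\right) = 240 \left(-31\right) = -7440$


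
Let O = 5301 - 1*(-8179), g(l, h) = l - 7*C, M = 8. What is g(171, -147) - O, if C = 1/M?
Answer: -106479/8 ≈ -13310.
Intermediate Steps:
C = 1/8 ≈ 0.12500
g(l, h) = -7/8 + l (g(l, h) = l - 7*1/8 = l - 7/8 = -7/8 + l)
O = 13480 (O = 5301 + 8179 = 13480)
g(171, -147) - O = (-7/8 + 171) - 1*13480 = 1361/8 - 13480 = -106479/8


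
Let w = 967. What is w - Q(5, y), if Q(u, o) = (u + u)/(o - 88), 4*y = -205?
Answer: 538659/557 ≈ 967.07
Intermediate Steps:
y = -205/4 (y = (1/4)*(-205) = -205/4 ≈ -51.250)
Q(u, o) = 2*u/(-88 + o) (Q(u, o) = (2*u)/(-88 + o) = 2*u/(-88 + o))
w - Q(5, y) = 967 - 2*5/(-88 - 205/4) = 967 - 2*5/(-557/4) = 967 - 2*5*(-4)/557 = 967 - 1*(-40/557) = 967 + 40/557 = 538659/557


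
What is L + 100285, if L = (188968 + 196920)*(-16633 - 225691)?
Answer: -93509823427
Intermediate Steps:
L = -93509923712 (L = 385888*(-242324) = -93509923712)
L + 100285 = -93509923712 + 100285 = -93509823427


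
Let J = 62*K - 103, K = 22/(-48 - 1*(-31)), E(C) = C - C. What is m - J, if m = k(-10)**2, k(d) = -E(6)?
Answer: 3115/17 ≈ 183.24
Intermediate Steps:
E(C) = 0
k(d) = 0 (k(d) = -1*0 = 0)
K = -22/17 (K = 22/(-48 + 31) = 22/(-17) = 22*(-1/17) = -22/17 ≈ -1.2941)
J = -3115/17 (J = 62*(-22/17) - 103 = -1364/17 - 103 = -3115/17 ≈ -183.24)
m = 0 (m = 0**2 = 0)
m - J = 0 - 1*(-3115/17) = 0 + 3115/17 = 3115/17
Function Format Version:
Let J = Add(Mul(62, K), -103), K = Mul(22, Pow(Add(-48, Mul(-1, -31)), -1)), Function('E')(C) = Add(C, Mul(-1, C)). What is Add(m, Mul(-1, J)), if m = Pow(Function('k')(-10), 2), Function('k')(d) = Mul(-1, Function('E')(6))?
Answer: Rational(3115, 17) ≈ 183.24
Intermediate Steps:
Function('E')(C) = 0
Function('k')(d) = 0 (Function('k')(d) = Mul(-1, 0) = 0)
K = Rational(-22, 17) (K = Mul(22, Pow(Add(-48, 31), -1)) = Mul(22, Pow(-17, -1)) = Mul(22, Rational(-1, 17)) = Rational(-22, 17) ≈ -1.2941)
J = Rational(-3115, 17) (J = Add(Mul(62, Rational(-22, 17)), -103) = Add(Rational(-1364, 17), -103) = Rational(-3115, 17) ≈ -183.24)
m = 0 (m = Pow(0, 2) = 0)
Add(m, Mul(-1, J)) = Add(0, Mul(-1, Rational(-3115, 17))) = Add(0, Rational(3115, 17)) = Rational(3115, 17)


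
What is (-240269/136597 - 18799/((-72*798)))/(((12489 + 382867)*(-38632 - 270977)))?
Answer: 11237008661/960679359538861854528 ≈ 1.1697e-11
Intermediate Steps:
(-240269/136597 - 18799/((-72*798)))/(((12489 + 382867)*(-38632 - 270977))) = (-240269*1/136597 - 18799/(-57456))/((395356*(-309609))) = (-240269/136597 - 18799*(-1/57456))/(-122405775804) = (-240269/136597 + 18799/57456)*(-1/122405775804) = -11237008661/7848317232*(-1/122405775804) = 11237008661/960679359538861854528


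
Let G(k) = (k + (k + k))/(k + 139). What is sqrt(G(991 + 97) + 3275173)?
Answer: sqrt(547874659605)/409 ≈ 1809.7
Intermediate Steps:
G(k) = 3*k/(139 + k) (G(k) = (k + 2*k)/(139 + k) = (3*k)/(139 + k) = 3*k/(139 + k))
sqrt(G(991 + 97) + 3275173) = sqrt(3*(991 + 97)/(139 + (991 + 97)) + 3275173) = sqrt(3*1088/(139 + 1088) + 3275173) = sqrt(3*1088/1227 + 3275173) = sqrt(3*1088*(1/1227) + 3275173) = sqrt(1088/409 + 3275173) = sqrt(1339546845/409) = sqrt(547874659605)/409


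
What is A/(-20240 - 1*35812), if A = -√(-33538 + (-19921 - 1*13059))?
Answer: I*√66518/56052 ≈ 0.0046013*I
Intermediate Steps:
A = -I*√66518 (A = -√(-33538 + (-19921 - 13059)) = -√(-33538 - 32980) = -√(-66518) = -I*√66518 ≈ -257.91*I)
A/(-20240 - 1*35812) = (-I*√66518)/(-20240 - 1*35812) = (-I*√66518)/(-20240 - 35812) = -I*√66518/(-56052) = -I*√66518*(-1/56052) = I*√66518/56052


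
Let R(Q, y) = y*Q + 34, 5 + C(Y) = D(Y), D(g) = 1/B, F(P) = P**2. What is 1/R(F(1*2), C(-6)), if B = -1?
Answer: 1/10 ≈ 0.10000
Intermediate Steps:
D(g) = -1 (D(g) = 1/(-1) = -1)
C(Y) = -6 (C(Y) = -5 - 1 = -6)
R(Q, y) = 34 + Q*y (R(Q, y) = Q*y + 34 = 34 + Q*y)
1/R(F(1*2), C(-6)) = 1/(34 + (1*2)**2*(-6)) = 1/(34 + 2**2*(-6)) = 1/(34 + 4*(-6)) = 1/(34 - 24) = 1/10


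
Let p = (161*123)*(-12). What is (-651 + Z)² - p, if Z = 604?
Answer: 239845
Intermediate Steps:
p = -237636 (p = 19803*(-12) = -237636)
(-651 + Z)² - p = (-651 + 604)² - 1*(-237636) = (-47)² + 237636 = 2209 + 237636 = 239845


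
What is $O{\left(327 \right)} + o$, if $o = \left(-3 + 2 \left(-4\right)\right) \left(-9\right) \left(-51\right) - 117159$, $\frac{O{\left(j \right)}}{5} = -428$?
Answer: $-124348$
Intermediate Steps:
$O{\left(j \right)} = -2140$ ($O{\left(j \right)} = 5 \left(-428\right) = -2140$)
$o = -122208$ ($o = \left(-3 - 8\right) \left(-9\right) \left(-51\right) - 117159 = \left(-11\right) \left(-9\right) \left(-51\right) - 117159 = 99 \left(-51\right) - 117159 = -5049 - 117159 = -122208$)
$O{\left(327 \right)} + o = -2140 - 122208 = -124348$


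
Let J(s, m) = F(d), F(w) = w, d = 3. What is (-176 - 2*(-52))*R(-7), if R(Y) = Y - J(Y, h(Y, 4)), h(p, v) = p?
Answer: 720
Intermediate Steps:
J(s, m) = 3
R(Y) = -3 + Y (R(Y) = Y - 1*3 = Y - 3 = -3 + Y)
(-176 - 2*(-52))*R(-7) = (-176 - 2*(-52))*(-3 - 7) = (-176 - 1*(-104))*(-10) = (-176 + 104)*(-10) = -72*(-10) = 720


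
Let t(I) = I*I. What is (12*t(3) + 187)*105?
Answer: 30975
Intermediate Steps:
t(I) = I²
(12*t(3) + 187)*105 = (12*3² + 187)*105 = (12*9 + 187)*105 = (108 + 187)*105 = 295*105 = 30975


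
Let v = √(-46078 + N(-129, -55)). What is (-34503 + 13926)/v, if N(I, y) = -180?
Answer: 20577*I*√46258/46258 ≈ 95.673*I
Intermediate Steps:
v = I*√46258 (v = √(-46078 - 180) = √(-46258) = I*√46258 ≈ 215.08*I)
(-34503 + 13926)/v = (-34503 + 13926)/((I*√46258)) = -(-20577)*I*√46258/46258 = 20577*I*√46258/46258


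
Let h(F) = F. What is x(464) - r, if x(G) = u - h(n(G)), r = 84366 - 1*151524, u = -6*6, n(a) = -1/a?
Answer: 31144609/464 ≈ 67122.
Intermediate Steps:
u = -36
r = -67158 (r = 84366 - 151524 = -67158)
x(G) = -36 + 1/G (x(G) = -36 - (-1)/G = -36 + 1/G)
x(464) - r = (-36 + 1/464) - 1*(-67158) = (-36 + 1/464) + 67158 = -16703/464 + 67158 = 31144609/464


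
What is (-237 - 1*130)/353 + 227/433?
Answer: -78780/152849 ≈ -0.51541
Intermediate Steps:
(-237 - 1*130)/353 + 227/433 = (-237 - 130)*(1/353) + 227*(1/433) = -367*1/353 + 227/433 = -367/353 + 227/433 = -78780/152849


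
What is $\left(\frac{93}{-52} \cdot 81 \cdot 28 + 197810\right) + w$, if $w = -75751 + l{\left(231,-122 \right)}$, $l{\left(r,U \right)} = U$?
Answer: $\frac{1532450}{13} \approx 1.1788 \cdot 10^{5}$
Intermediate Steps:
$w = -75873$ ($w = -75751 - 122 = -75873$)
$\left(\frac{93}{-52} \cdot 81 \cdot 28 + 197810\right) + w = \left(\frac{93}{-52} \cdot 81 \cdot 28 + 197810\right) - 75873 = \left(93 \left(- \frac{1}{52}\right) 2268 + 197810\right) - 75873 = \left(\left(- \frac{93}{52}\right) 2268 + 197810\right) - 75873 = \left(- \frac{52731}{13} + 197810\right) - 75873 = \frac{2518799}{13} - 75873 = \frac{1532450}{13}$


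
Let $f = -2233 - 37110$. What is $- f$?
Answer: $39343$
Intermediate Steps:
$f = -39343$ ($f = -2233 - 37110 = -39343$)
$- f = \left(-1\right) \left(-39343\right) = 39343$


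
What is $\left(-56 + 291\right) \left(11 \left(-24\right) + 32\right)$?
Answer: $-54520$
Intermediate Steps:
$\left(-56 + 291\right) \left(11 \left(-24\right) + 32\right) = 235 \left(-264 + 32\right) = 235 \left(-232\right) = -54520$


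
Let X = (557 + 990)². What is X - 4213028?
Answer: -1819819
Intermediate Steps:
X = 2393209 (X = 1547² = 2393209)
X - 4213028 = 2393209 - 4213028 = -1819819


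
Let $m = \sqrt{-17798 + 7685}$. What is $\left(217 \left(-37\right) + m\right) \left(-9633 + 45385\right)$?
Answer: $-287052808 + 35752 i \sqrt{10113} \approx -2.8705 \cdot 10^{8} + 3.5953 \cdot 10^{6} i$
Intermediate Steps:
$m = i \sqrt{10113}$ ($m = \sqrt{-10113} = i \sqrt{10113} \approx 100.56 i$)
$\left(217 \left(-37\right) + m\right) \left(-9633 + 45385\right) = \left(217 \left(-37\right) + i \sqrt{10113}\right) \left(-9633 + 45385\right) = \left(-8029 + i \sqrt{10113}\right) 35752 = -287052808 + 35752 i \sqrt{10113}$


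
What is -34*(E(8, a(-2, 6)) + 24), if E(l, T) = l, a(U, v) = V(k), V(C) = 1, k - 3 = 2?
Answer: -1088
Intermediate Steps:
k = 5 (k = 3 + 2 = 5)
a(U, v) = 1
-34*(E(8, a(-2, 6)) + 24) = -34*(8 + 24) = -34*32 = -1088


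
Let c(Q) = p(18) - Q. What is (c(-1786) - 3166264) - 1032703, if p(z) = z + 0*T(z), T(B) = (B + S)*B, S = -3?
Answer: -4197163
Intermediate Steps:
T(B) = B*(-3 + B) (T(B) = (B - 3)*B = (-3 + B)*B = B*(-3 + B))
p(z) = z (p(z) = z + 0*(z*(-3 + z)) = z + 0 = z)
c(Q) = 18 - Q
(c(-1786) - 3166264) - 1032703 = ((18 - 1*(-1786)) - 3166264) - 1032703 = ((18 + 1786) - 3166264) - 1032703 = (1804 - 3166264) - 1032703 = -3164460 - 1032703 = -4197163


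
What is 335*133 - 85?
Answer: 44470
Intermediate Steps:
335*133 - 85 = 44555 - 85 = 44470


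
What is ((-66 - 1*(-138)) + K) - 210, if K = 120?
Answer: -18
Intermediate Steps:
((-66 - 1*(-138)) + K) - 210 = ((-66 - 1*(-138)) + 120) - 210 = ((-66 + 138) + 120) - 210 = (72 + 120) - 210 = 192 - 210 = -18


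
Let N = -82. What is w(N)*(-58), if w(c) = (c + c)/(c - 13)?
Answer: -9512/95 ≈ -100.13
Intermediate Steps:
w(c) = 2*c/(-13 + c) (w(c) = (2*c)/(-13 + c) = 2*c/(-13 + c))
w(N)*(-58) = (2*(-82)/(-13 - 82))*(-58) = (2*(-82)/(-95))*(-58) = (2*(-82)*(-1/95))*(-58) = (164/95)*(-58) = -9512/95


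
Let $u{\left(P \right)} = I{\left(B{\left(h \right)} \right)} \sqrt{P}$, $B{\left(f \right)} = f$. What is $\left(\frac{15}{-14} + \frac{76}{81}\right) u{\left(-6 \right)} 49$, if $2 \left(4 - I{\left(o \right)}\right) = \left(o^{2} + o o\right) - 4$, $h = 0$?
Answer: $- \frac{1057 i \sqrt{6}}{27} \approx - 95.893 i$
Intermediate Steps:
$I{\left(o \right)} = 6 - o^{2}$ ($I{\left(o \right)} = 4 - \frac{\left(o^{2} + o o\right) - 4}{2} = 4 - \frac{\left(o^{2} + o^{2}\right) - 4}{2} = 4 - \frac{2 o^{2} - 4}{2} = 4 - \frac{-4 + 2 o^{2}}{2} = 4 - \left(-2 + o^{2}\right) = 6 - o^{2}$)
$u{\left(P \right)} = 6 \sqrt{P}$ ($u{\left(P \right)} = \left(6 - 0^{2}\right) \sqrt{P} = \left(6 - 0\right) \sqrt{P} = \left(6 + 0\right) \sqrt{P} = 6 \sqrt{P}$)
$\left(\frac{15}{-14} + \frac{76}{81}\right) u{\left(-6 \right)} 49 = \left(\frac{15}{-14} + \frac{76}{81}\right) 6 \sqrt{-6} \cdot 49 = \left(15 \left(- \frac{1}{14}\right) + 76 \cdot \frac{1}{81}\right) 6 i \sqrt{6} \cdot 49 = \left(- \frac{15}{14} + \frac{76}{81}\right) 6 i \sqrt{6} \cdot 49 = - \frac{151 \cdot 6 i \sqrt{6}}{1134} \cdot 49 = - \frac{151 i \sqrt{6}}{189} \cdot 49 = - \frac{1057 i \sqrt{6}}{27}$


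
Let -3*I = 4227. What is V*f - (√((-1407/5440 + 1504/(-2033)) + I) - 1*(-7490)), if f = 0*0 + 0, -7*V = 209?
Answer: -7490 - I*√2694704904038155/1382440 ≈ -7490.0 - 37.55*I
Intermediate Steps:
V = -209/7 (V = -⅐*209 = -209/7 ≈ -29.857)
I = -1409 (I = -⅓*4227 = -1409)
f = 0 (f = 0 + 0 = 0)
V*f - (√((-1407/5440 + 1504/(-2033)) + I) - 1*(-7490)) = -209/7*0 - (√((-1407/5440 + 1504/(-2033)) - 1409) - 1*(-7490)) = 0 - (√((-1407*1/5440 + 1504*(-1/2033)) - 1409) + 7490) = 0 - (√((-1407/5440 - 1504/2033) - 1409) + 7490) = 0 - (√(-11042191/11059520 - 1409) + 7490) = 0 - (√(-15593905871/11059520) + 7490) = 0 - (I*√2694704904038155/1382440 + 7490) = 0 - (7490 + I*√2694704904038155/1382440) = 0 + (-7490 - I*√2694704904038155/1382440) = -7490 - I*√2694704904038155/1382440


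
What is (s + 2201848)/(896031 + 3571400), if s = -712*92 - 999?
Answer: 2135345/4467431 ≈ 0.47798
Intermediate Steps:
s = -66503 (s = -65504 - 999 = -66503)
(s + 2201848)/(896031 + 3571400) = (-66503 + 2201848)/(896031 + 3571400) = 2135345/4467431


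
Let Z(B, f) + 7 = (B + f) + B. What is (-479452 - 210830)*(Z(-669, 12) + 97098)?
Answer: -66104855730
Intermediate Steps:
Z(B, f) = -7 + f + 2*B (Z(B, f) = -7 + ((B + f) + B) = -7 + (f + 2*B) = -7 + f + 2*B)
(-479452 - 210830)*(Z(-669, 12) + 97098) = (-479452 - 210830)*((-7 + 12 + 2*(-669)) + 97098) = -690282*((-7 + 12 - 1338) + 97098) = -690282*(-1333 + 97098) = -690282*95765 = -66104855730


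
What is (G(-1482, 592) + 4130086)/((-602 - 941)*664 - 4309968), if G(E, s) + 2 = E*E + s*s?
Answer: -834609/666815 ≈ -1.2516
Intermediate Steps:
G(E, s) = -2 + E² + s² (G(E, s) = -2 + (E*E + s*s) = -2 + (E² + s²) = -2 + E² + s²)
(G(-1482, 592) + 4130086)/((-602 - 941)*664 - 4309968) = ((-2 + (-1482)² + 592²) + 4130086)/((-602 - 941)*664 - 4309968) = ((-2 + 2196324 + 350464) + 4130086)/(-1543*664 - 4309968) = (2546786 + 4130086)/(-1024552 - 4309968) = 6676872/(-5334520) = 6676872*(-1/5334520) = -834609/666815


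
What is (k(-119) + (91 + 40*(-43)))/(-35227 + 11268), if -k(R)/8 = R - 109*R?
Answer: 104445/23959 ≈ 4.3593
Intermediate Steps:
k(R) = 864*R (k(R) = -8*(R - 109*R) = -(-864)*R = 864*R)
(k(-119) + (91 + 40*(-43)))/(-35227 + 11268) = (864*(-119) + (91 + 40*(-43)))/(-35227 + 11268) = (-102816 + (91 - 1720))/(-23959) = (-102816 - 1629)*(-1/23959) = -104445*(-1/23959) = 104445/23959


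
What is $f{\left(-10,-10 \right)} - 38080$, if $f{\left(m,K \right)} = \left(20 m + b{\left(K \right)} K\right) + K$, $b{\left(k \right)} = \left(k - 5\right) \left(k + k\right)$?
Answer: $-41290$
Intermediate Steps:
$b{\left(k \right)} = 2 k \left(-5 + k\right)$ ($b{\left(k \right)} = \left(-5 + k\right) 2 k = 2 k \left(-5 + k\right)$)
$f{\left(m,K \right)} = K + 20 m + 2 K^{2} \left(-5 + K\right)$ ($f{\left(m,K \right)} = \left(20 m + 2 K \left(-5 + K\right) K\right) + K = \left(20 m + 2 K^{2} \left(-5 + K\right)\right) + K = K + 20 m + 2 K^{2} \left(-5 + K\right)$)
$f{\left(-10,-10 \right)} - 38080 = \left(-10 + 20 \left(-10\right) + 2 \left(-10\right)^{2} \left(-5 - 10\right)\right) - 38080 = \left(-10 - 200 + 2 \cdot 100 \left(-15\right)\right) - 38080 = \left(-10 - 200 - 3000\right) - 38080 = -3210 - 38080 = -41290$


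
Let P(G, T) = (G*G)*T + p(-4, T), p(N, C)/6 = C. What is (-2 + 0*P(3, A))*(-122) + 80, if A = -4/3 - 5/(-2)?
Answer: 324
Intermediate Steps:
p(N, C) = 6*C
A = 7/6 (A = -4*⅓ - 5*(-½) = -4/3 + 5/2 = 7/6 ≈ 1.1667)
P(G, T) = 6*T + T*G² (P(G, T) = (G*G)*T + 6*T = G²*T + 6*T = T*G² + 6*T = 6*T + T*G²)
(-2 + 0*P(3, A))*(-122) + 80 = (-2 + 0*(7*(6 + 3²)/6))*(-122) + 80 = (-2 + 0*(7*(6 + 9)/6))*(-122) + 80 = (-2 + 0*((7/6)*15))*(-122) + 80 = (-2 + 0*(35/2))*(-122) + 80 = (-2 + 0)*(-122) + 80 = -2*(-122) + 80 = 244 + 80 = 324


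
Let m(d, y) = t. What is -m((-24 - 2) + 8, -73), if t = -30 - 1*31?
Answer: 61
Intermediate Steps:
t = -61 (t = -30 - 31 = -61)
m(d, y) = -61
-m((-24 - 2) + 8, -73) = -1*(-61) = 61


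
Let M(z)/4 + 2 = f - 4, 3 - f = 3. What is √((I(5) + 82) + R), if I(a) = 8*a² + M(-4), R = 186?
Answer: 2*√111 ≈ 21.071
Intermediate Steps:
f = 0 (f = 3 - 1*3 = 3 - 3 = 0)
M(z) = -24 (M(z) = -8 + 4*(0 - 4) = -8 + 4*(-4) = -8 - 16 = -24)
I(a) = -24 + 8*a² (I(a) = 8*a² - 24 = -24 + 8*a²)
√((I(5) + 82) + R) = √(((-24 + 8*5²) + 82) + 186) = √(((-24 + 8*25) + 82) + 186) = √(((-24 + 200) + 82) + 186) = √((176 + 82) + 186) = √(258 + 186) = √444 = 2*√111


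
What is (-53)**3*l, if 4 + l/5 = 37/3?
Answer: -18609625/3 ≈ -6.2032e+6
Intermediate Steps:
l = 125/3 (l = -20 + 5*(37/3) = -20 + 185/3 = 125/3 ≈ 41.667)
(-53)**3*l = (-53)**3*(125/3) = -148877*125/3 = -18609625/3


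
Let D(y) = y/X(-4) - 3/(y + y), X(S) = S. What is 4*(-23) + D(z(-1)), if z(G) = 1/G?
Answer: -361/4 ≈ -90.250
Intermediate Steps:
z(G) = 1/G
D(y) = -3/(2*y) - y/4 (D(y) = y/(-4) - 3/(y + y) = y*(-¼) - 3*1/(2*y) = -y/4 - 3/(2*y) = -3/(2*y) - y/4)
4*(-23) + D(z(-1)) = 4*(-23) + (-6 - (1/(-1))²)/(4*(1/(-1))) = -92 + (¼)*(-6 - 1*(-1)²)/(-1) = -92 + (¼)*(-1)*(-6 - 1*1) = -92 + (¼)*(-1)*(-6 - 1) = -92 + (¼)*(-1)*(-7) = -92 + 7/4 = -361/4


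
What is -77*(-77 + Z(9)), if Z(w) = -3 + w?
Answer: 5467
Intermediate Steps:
-77*(-77 + Z(9)) = -77*(-77 + (-3 + 9)) = -77*(-77 + 6) = -77*(-71) = 5467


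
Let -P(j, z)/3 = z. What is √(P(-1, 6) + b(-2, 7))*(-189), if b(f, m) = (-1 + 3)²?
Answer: -189*I*√14 ≈ -707.17*I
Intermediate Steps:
P(j, z) = -3*z
b(f, m) = 4 (b(f, m) = 2² = 4)
√(P(-1, 6) + b(-2, 7))*(-189) = √(-3*6 + 4)*(-189) = √(-18 + 4)*(-189) = √(-14)*(-189) = (I*√14)*(-189) = -189*I*√14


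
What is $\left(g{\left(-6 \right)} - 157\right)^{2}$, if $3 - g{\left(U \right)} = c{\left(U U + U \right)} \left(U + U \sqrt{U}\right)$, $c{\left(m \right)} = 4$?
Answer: $13444 - 6240 i \sqrt{6} \approx 13444.0 - 15285.0 i$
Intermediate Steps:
$g{\left(U \right)} = 3 - 4 U - 4 U^{\frac{3}{2}}$ ($g{\left(U \right)} = 3 - 4 \left(U + U \sqrt{U}\right) = 3 - 4 \left(U + U^{\frac{3}{2}}\right) = 3 - \left(4 U + 4 U^{\frac{3}{2}}\right) = 3 - 4 U - 4 U^{\frac{3}{2}}$)
$\left(g{\left(-6 \right)} - 157\right)^{2} = \left(\left(3 - -24 - 4 \left(-6\right)^{\frac{3}{2}}\right) - 157\right)^{2} = \left(\left(3 + 24 - 4 \left(- 6 i \sqrt{6}\right)\right) - 157\right)^{2} = \left(\left(3 + 24 + 24 i \sqrt{6}\right) - 157\right)^{2} = \left(\left(27 + 24 i \sqrt{6}\right) - 157\right)^{2} = \left(-130 + 24 i \sqrt{6}\right)^{2}$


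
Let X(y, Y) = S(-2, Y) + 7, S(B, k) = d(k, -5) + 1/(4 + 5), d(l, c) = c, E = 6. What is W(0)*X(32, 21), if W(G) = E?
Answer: 38/3 ≈ 12.667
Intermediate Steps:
W(G) = 6
S(B, k) = -44/9 (S(B, k) = -5 + 1/(4 + 5) = -5 + 1/9 = -44/9)
X(y, Y) = 19/9 (X(y, Y) = -44/9 + 7 = 19/9)
W(0)*X(32, 21) = 6*(19/9) = 38/3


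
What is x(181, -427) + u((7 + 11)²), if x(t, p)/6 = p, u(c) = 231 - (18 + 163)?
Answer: -2512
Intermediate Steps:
u(c) = 50 (u(c) = 231 - 1*181 = 231 - 181 = 50)
x(t, p) = 6*p
x(181, -427) + u((7 + 11)²) = 6*(-427) + 50 = -2562 + 50 = -2512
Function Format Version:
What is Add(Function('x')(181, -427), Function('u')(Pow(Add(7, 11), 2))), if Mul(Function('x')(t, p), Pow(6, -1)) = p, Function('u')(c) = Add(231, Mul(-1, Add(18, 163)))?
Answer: -2512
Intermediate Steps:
Function('u')(c) = 50 (Function('u')(c) = Add(231, Mul(-1, 181)) = Add(231, -181) = 50)
Function('x')(t, p) = Mul(6, p)
Add(Function('x')(181, -427), Function('u')(Pow(Add(7, 11), 2))) = Add(Mul(6, -427), 50) = Add(-2562, 50) = -2512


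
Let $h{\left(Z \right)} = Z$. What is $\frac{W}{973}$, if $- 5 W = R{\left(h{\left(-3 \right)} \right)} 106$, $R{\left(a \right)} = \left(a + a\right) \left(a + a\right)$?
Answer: $- \frac{3816}{4865} \approx -0.78438$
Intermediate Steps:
$R{\left(a \right)} = 4 a^{2}$ ($R{\left(a \right)} = 2 a 2 a = 4 a^{2}$)
$W = - \frac{3816}{5}$ ($W = - \frac{4 \left(-3\right)^{2} \cdot 106}{5} = - \frac{4 \cdot 9 \cdot 106}{5} = - \frac{36 \cdot 106}{5} = \left(- \frac{1}{5}\right) 3816 = - \frac{3816}{5} \approx -763.2$)
$\frac{W}{973} = - \frac{3816}{5 \cdot 973} = \left(- \frac{3816}{5}\right) \frac{1}{973} = - \frac{3816}{4865}$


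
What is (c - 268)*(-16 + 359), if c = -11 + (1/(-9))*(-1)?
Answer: -860930/9 ≈ -95659.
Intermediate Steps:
c = -98/9 (c = -11 + (1*(-1/9))*(-1) = -11 - 1/9*(-1) = -11 + 1/9 = -98/9 ≈ -10.889)
(c - 268)*(-16 + 359) = (-98/9 - 268)*(-16 + 359) = -2510/9*343 = -860930/9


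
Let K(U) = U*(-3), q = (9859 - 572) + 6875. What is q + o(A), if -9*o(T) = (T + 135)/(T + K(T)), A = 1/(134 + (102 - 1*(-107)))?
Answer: 168611/9 ≈ 18735.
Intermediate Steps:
q = 16162 (q = 9287 + 6875 = 16162)
K(U) = -3*U
A = 1/343 (A = 1/(134 + (102 + 107)) = 1/(134 + 209) = 1/343 ≈ 0.0029155)
o(T) = (135 + T)/(18*T) (o(T) = -(T + 135)/(9*(T - 3*T)) = -(135 + T)/(9*((-2*T))) = -(135 + T)*(-1/(2*T))/9 = -(-1)*(135 + T)/(18*T) = (135 + T)/(18*T))
q + o(A) = 16162 + (135 + 1/343)/(18*(1/343)) = 16162 + (1/18)*343*(46306/343) = 16162 + 23153/9 = 168611/9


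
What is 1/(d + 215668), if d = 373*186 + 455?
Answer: 1/285501 ≈ 3.5026e-6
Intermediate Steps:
d = 69833 (d = 69378 + 455 = 69833)
1/(d + 215668) = 1/(69833 + 215668) = 1/285501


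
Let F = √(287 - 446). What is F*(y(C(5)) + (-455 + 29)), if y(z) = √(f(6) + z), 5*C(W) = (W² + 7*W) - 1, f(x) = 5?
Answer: 2*I*√159*(-1065 + √105)/5 ≈ -5320.0*I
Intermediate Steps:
F = I*√159 (F = √(-159) = I*√159 ≈ 12.61*I)
C(W) = -⅕ + W²/5 + 7*W/5 (C(W) = ((W² + 7*W) - 1)/5 = (-1 + W² + 7*W)/5 = -⅕ + W²/5 + 7*W/5)
y(z) = √(5 + z)
F*(y(C(5)) + (-455 + 29)) = (I*√159)*(√(5 + (-⅕ + (⅕)*5² + (7/5)*5)) + (-455 + 29)) = (I*√159)*(√(5 + (-⅕ + (⅕)*25 + 7)) - 426) = (I*√159)*(√(5 + (-⅕ + 5 + 7)) - 426) = (I*√159)*(√(5 + 59/5) - 426) = (I*√159)*(√(84/5) - 426) = (I*√159)*(2*√105/5 - 426) = (I*√159)*(-426 + 2*√105/5) = I*√159*(-426 + 2*√105/5)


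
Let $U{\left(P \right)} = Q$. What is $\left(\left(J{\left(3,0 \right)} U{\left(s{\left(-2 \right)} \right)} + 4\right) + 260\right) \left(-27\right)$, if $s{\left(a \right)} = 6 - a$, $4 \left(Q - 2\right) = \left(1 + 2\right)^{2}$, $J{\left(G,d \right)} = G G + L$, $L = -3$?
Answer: $- \frac{15633}{2} \approx -7816.5$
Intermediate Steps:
$J{\left(G,d \right)} = -3 + G^{2}$ ($J{\left(G,d \right)} = G G - 3 = G^{2} - 3 = -3 + G^{2}$)
$Q = \frac{17}{4}$ ($Q = 2 + \frac{\left(1 + 2\right)^{2}}{4} = 2 + \frac{3^{2}}{4} = 2 + \frac{1}{4} \cdot 9 = 2 + \frac{9}{4} = \frac{17}{4} \approx 4.25$)
$U{\left(P \right)} = \frac{17}{4}$
$\left(\left(J{\left(3,0 \right)} U{\left(s{\left(-2 \right)} \right)} + 4\right) + 260\right) \left(-27\right) = \left(\left(\left(-3 + 3^{2}\right) \frac{17}{4} + 4\right) + 260\right) \left(-27\right) = \left(\left(\left(-3 + 9\right) \frac{17}{4} + 4\right) + 260\right) \left(-27\right) = \left(\left(6 \cdot \frac{17}{4} + 4\right) + 260\right) \left(-27\right) = \left(\left(\frac{51}{2} + 4\right) + 260\right) \left(-27\right) = \left(\frac{59}{2} + 260\right) \left(-27\right) = \frac{579}{2} \left(-27\right) = - \frac{15633}{2}$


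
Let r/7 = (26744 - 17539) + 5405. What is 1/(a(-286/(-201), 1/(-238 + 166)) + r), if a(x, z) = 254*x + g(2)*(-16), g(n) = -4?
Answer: 201/20641778 ≈ 9.7375e-6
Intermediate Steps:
r = 102270 (r = 7*((26744 - 17539) + 5405) = 7*(9205 + 5405) = 7*14610 = 102270)
a(x, z) = 64 + 254*x (a(x, z) = 254*x - 4*(-16) = 254*x + 64 = 64 + 254*x)
1/(a(-286/(-201), 1/(-238 + 166)) + r) = 1/((64 + 254*(-286/(-201))) + 102270) = 1/((64 + 254*(-286*(-1/201))) + 102270) = 1/((64 + 254*(286/201)) + 102270) = 1/((64 + 72644/201) + 102270) = 1/(85508/201 + 102270) = 1/(20641778/201) = 201/20641778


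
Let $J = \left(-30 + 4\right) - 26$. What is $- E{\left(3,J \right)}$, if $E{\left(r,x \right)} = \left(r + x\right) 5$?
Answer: $245$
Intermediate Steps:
$J = -52$ ($J = -26 - 26 = -52$)
$E{\left(r,x \right)} = 5 r + 5 x$
$- E{\left(3,J \right)} = - (5 \cdot 3 + 5 \left(-52\right)) = - (15 - 260) = \left(-1\right) \left(-245\right) = 245$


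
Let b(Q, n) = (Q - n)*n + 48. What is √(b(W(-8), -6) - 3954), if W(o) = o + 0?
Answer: I*√3894 ≈ 62.402*I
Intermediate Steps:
W(o) = o
b(Q, n) = 48 + n*(Q - n) (b(Q, n) = n*(Q - n) + 48 = 48 + n*(Q - n))
√(b(W(-8), -6) - 3954) = √((48 - 1*(-6)² - 8*(-6)) - 3954) = √((48 - 1*36 + 48) - 3954) = √((48 - 36 + 48) - 3954) = √(60 - 3954) = √(-3894) = I*√3894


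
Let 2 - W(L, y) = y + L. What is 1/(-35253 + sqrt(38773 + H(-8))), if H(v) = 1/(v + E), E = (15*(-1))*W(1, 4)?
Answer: -1304361/45981203731 - sqrt(53080274)/45981203731 ≈ -2.8526e-5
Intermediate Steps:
W(L, y) = 2 - L - y (W(L, y) = 2 - (y + L) = 2 - (L + y) = 2 + (-L - y) = 2 - L - y)
E = 45 (E = (15*(-1))*(2 - 1*1 - 1*4) = -15*(2 - 1 - 4) = -15*(-3) = 45)
H(v) = 1/(45 + v) (H(v) = 1/(v + 45) = 1/(45 + v))
1/(-35253 + sqrt(38773 + H(-8))) = 1/(-35253 + sqrt(38773 + 1/(45 - 8))) = 1/(-35253 + sqrt(38773 + 1/37)) = 1/(-35253 + sqrt(1434602/37)) = 1/(-35253 + sqrt(53080274)/37)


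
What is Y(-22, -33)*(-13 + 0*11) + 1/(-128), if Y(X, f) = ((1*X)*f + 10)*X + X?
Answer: 26980095/128 ≈ 2.1078e+5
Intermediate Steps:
Y(X, f) = X + X*(10 + X*f) (Y(X, f) = (X*f + 10)*X + X = (10 + X*f)*X + X = X*(10 + X*f) + X = X + X*(10 + X*f))
Y(-22, -33)*(-13 + 0*11) + 1/(-128) = (-22*(11 - 22*(-33)))*(-13 + 0*11) + 1/(-128) = (-22*(11 + 726))*(-13 + 0) - 1/128 = -22*737*(-13) - 1/128 = -16214*(-13) - 1/128 = 210782 - 1/128 = 26980095/128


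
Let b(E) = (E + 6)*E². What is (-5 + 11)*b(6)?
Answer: 2592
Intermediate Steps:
b(E) = E²*(6 + E) (b(E) = (6 + E)*E² = E²*(6 + E))
(-5 + 11)*b(6) = (-5 + 11)*(6²*(6 + 6)) = 6*(36*12) = 6*432 = 2592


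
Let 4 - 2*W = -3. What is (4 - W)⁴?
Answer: 1/16 ≈ 0.062500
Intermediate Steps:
W = 7/2 (W = 2 - ½*(-3) = 2 + 3/2 = 7/2 ≈ 3.5000)
(4 - W)⁴ = (4 - 1*7/2)⁴ = (4 - 7/2)⁴ = (½)⁴ = 1/16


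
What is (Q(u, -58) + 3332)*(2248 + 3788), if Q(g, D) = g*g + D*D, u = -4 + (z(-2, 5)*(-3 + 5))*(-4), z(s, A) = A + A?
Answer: 83007072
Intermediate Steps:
z(s, A) = 2*A
u = -84 (u = -4 + ((2*5)*(-3 + 5))*(-4) = -4 + (10*2)*(-4) = -4 + 20*(-4) = -4 - 80 = -84)
Q(g, D) = D**2 + g**2 (Q(g, D) = g**2 + D**2 = D**2 + g**2)
(Q(u, -58) + 3332)*(2248 + 3788) = (((-58)**2 + (-84)**2) + 3332)*(2248 + 3788) = ((3364 + 7056) + 3332)*6036 = (10420 + 3332)*6036 = 13752*6036 = 83007072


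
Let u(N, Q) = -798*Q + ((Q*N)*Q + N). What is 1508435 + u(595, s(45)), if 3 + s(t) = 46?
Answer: 2574871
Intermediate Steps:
s(t) = 43 (s(t) = -3 + 46 = 43)
u(N, Q) = N - 798*Q + N*Q² (u(N, Q) = -798*Q + ((N*Q)*Q + N) = -798*Q + (N*Q² + N) = -798*Q + (N + N*Q²) = N - 798*Q + N*Q²)
1508435 + u(595, s(45)) = 1508435 + (595 - 798*43 + 595*43²) = 1508435 + (595 - 34314 + 595*1849) = 1508435 + (595 - 34314 + 1100155) = 1508435 + 1066436 = 2574871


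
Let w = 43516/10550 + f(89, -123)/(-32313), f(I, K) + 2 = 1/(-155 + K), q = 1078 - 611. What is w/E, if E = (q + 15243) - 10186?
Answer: 195455356787/261756943247400 ≈ 0.00074671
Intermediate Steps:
q = 467
f(I, K) = -2 + 1/(-155 + K)
w = 195455356787/47385398850 (w = 43516/10550 + ((311 - 2*(-123))/(-155 - 123))/(-32313) = 43516*(1/10550) + ((311 + 246)/(-278))*(-1/32313) = 21758/5275 - 1/278*557*(-1/32313) = 21758/5275 - 557/278*(-1/32313) = 21758/5275 + 557/8983014 = 195455356787/47385398850 ≈ 4.1248)
E = 5524 (E = (467 + 15243) - 10186 = 15710 - 10186 = 5524)
w/E = (195455356787/47385398850)/5524 = (195455356787/47385398850)*(1/5524) = 195455356787/261756943247400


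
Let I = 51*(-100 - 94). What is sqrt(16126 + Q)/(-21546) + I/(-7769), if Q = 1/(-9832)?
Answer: 582/457 - sqrt(43301993622)/35306712 ≈ 1.2676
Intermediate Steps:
Q = -1/9832 ≈ -0.00010171
I = -9894 (I = 51*(-194) = -9894)
sqrt(16126 + Q)/(-21546) + I/(-7769) = sqrt(16126 - 1/9832)/(-21546) - 9894/(-7769) = sqrt(158550831/9832)*(-1/21546) - 9894*(-1/7769) = (3*sqrt(43301993622)/4916)*(-1/21546) + 582/457 = -sqrt(43301993622)/35306712 + 582/457 = 582/457 - sqrt(43301993622)/35306712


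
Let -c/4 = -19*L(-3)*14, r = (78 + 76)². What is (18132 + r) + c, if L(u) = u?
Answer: 38656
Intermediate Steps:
r = 23716 (r = 154² = 23716)
c = -3192 (c = -4*(-19*(-3))*14 = -228*14 = -4*798 = -3192)
(18132 + r) + c = (18132 + 23716) - 3192 = 41848 - 3192 = 38656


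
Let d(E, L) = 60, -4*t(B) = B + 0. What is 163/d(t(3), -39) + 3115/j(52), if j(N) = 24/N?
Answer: 405113/60 ≈ 6751.9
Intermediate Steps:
t(B) = -B/4 (t(B) = -(B + 0)/4 = -B/4)
163/d(t(3), -39) + 3115/j(52) = 163/60 + 3115/((24/52)) = 163*(1/60) + 3115/((24*(1/52))) = 163/60 + 3115/(6/13) = 163/60 + 3115*(13/6) = 163/60 + 40495/6 = 405113/60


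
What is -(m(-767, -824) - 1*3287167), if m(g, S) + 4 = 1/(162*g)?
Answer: 408444145435/124254 ≈ 3.2872e+6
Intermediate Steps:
m(g, S) = -4 + 1/(162*g)
-(m(-767, -824) - 1*3287167) = -((-4 + (1/162)/(-767)) - 1*3287167) = -((-4 + (1/162)*(-1/767)) - 3287167) = -((-4 - 1/124254) - 3287167) = -(-497017/124254 - 3287167) = -1*(-408444145435/124254) = 408444145435/124254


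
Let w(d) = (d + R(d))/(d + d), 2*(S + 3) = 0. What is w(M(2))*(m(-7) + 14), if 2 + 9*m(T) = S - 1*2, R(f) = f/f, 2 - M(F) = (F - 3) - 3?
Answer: 833/108 ≈ 7.7130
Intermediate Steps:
S = -3 (S = -3 + (½)*0 = -3 + 0 = -3)
M(F) = 8 - F (M(F) = 2 - ((F - 3) - 3) = 2 - ((-3 + F) - 3) = 2 - (-6 + F) = 2 + (6 - F) = 8 - F)
R(f) = 1
m(T) = -7/9 (m(T) = -2/9 + (-3 - 1*2)/9 = -2/9 + (-3 - 2)/9 = -2/9 + (⅑)*(-5) = -2/9 - 5/9 = -7/9)
w(d) = (1 + d)/(2*d) (w(d) = (d + 1)/(d + d) = (1 + d)/((2*d)) = (1 + d)*(1/(2*d)) = (1 + d)/(2*d))
w(M(2))*(m(-7) + 14) = ((1 + (8 - 1*2))/(2*(8 - 1*2)))*(-7/9 + 14) = ((1 + (8 - 2))/(2*(8 - 2)))*(119/9) = ((½)*(1 + 6)/6)*(119/9) = ((½)*(⅙)*7)*(119/9) = (7/12)*(119/9) = 833/108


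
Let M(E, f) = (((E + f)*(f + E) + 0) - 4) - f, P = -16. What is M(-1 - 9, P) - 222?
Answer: 466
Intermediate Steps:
M(E, f) = -4 + (E + f)² - f (M(E, f) = (((E + f)*(E + f) + 0) - 4) - f = (((E + f)² + 0) - 4) - f = ((E + f)² - 4) - f = (-4 + (E + f)²) - f = -4 + (E + f)² - f)
M(-1 - 9, P) - 222 = (-4 + ((-1 - 9) - 16)² - 1*(-16)) - 222 = (-4 + (-10 - 16)² + 16) - 222 = (-4 + (-26)² + 16) - 222 = (-4 + 676 + 16) - 222 = 688 - 222 = 466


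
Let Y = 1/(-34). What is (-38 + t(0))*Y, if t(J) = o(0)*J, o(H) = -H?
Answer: 19/17 ≈ 1.1176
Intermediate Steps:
Y = -1/34 ≈ -0.029412
t(J) = 0 (t(J) = (-1*0)*J = 0*J = 0)
(-38 + t(0))*Y = (-38 + 0)*(-1/34) = -38*(-1/34) = 19/17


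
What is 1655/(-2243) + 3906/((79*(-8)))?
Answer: -4903559/708788 ≈ -6.9182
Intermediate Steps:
1655/(-2243) + 3906/((79*(-8))) = 1655*(-1/2243) + 3906/(-632) = -1655/2243 + 3906*(-1/632) = -1655/2243 - 1953/316 = -4903559/708788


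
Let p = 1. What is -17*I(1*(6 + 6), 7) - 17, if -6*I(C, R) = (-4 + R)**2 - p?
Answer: 17/3 ≈ 5.6667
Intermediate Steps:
I(C, R) = 1/6 - (-4 + R)**2/6 (I(C, R) = -((-4 + R)**2 - 1*1)/6 = -((-4 + R)**2 - 1)/6 = -(-1 + (-4 + R)**2)/6 = 1/6 - (-4 + R)**2/6)
-17*I(1*(6 + 6), 7) - 17 = -17*(1/6 - (-4 + 7)**2/6) - 17 = -17*(1/6 - 1/6*3**2) - 17 = -17*(1/6 - 1/6*9) - 17 = -17*(1/6 - 3/2) - 17 = -17*(-4/3) - 17 = 68/3 - 17 = 17/3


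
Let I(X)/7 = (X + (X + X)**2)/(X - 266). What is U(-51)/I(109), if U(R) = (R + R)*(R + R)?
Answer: -1633428/333431 ≈ -4.8988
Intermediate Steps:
U(R) = 4*R**2 (U(R) = (2*R)*(2*R) = 4*R**2)
I(X) = 7*(X + 4*X**2)/(-266 + X) (I(X) = 7*((X + (X + X)**2)/(X - 266)) = 7*((X + (2*X)**2)/(-266 + X)) = 7*((X + 4*X**2)/(-266 + X)) = 7*(X + 4*X**2)/(-266 + X))
U(-51)/I(109) = (4*(-51)**2)/((7*109*(1 + 4*109)/(-266 + 109))) = (4*2601)/((7*109*(1 + 436)/(-157))) = 10404/((7*109*(-1/157)*437)) = 10404/(-333431/157) = 10404*(-157/333431) = -1633428/333431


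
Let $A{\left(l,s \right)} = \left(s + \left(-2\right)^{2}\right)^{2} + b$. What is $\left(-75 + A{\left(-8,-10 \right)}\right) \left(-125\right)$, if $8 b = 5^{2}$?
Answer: $\frac{35875}{8} \approx 4484.4$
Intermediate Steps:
$b = \frac{25}{8}$ ($b = \frac{5^{2}}{8} = \frac{1}{8} \cdot 25 = \frac{25}{8} \approx 3.125$)
$A{\left(l,s \right)} = \frac{25}{8} + \left(4 + s\right)^{2}$ ($A{\left(l,s \right)} = \left(s + \left(-2\right)^{2}\right)^{2} + \frac{25}{8} = \left(s + 4\right)^{2} + \frac{25}{8} = \left(4 + s\right)^{2} + \frac{25}{8} = \frac{25}{8} + \left(4 + s\right)^{2}$)
$\left(-75 + A{\left(-8,-10 \right)}\right) \left(-125\right) = \left(-75 + \left(\frac{25}{8} + \left(4 - 10\right)^{2}\right)\right) \left(-125\right) = \left(-75 + \left(\frac{25}{8} + \left(-6\right)^{2}\right)\right) \left(-125\right) = \left(-75 + \left(\frac{25}{8} + 36\right)\right) \left(-125\right) = \left(-75 + \frac{313}{8}\right) \left(-125\right) = \left(- \frac{287}{8}\right) \left(-125\right) = \frac{35875}{8}$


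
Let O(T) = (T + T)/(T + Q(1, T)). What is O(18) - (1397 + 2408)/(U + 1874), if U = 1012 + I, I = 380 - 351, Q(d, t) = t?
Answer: -178/583 ≈ -0.30532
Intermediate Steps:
I = 29
U = 1041 (U = 1012 + 29 = 1041)
O(T) = 1 (O(T) = (T + T)/(T + T) = (2*T)/((2*T)) = (2*T)*(1/(2*T)) = 1)
O(18) - (1397 + 2408)/(U + 1874) = 1 - (1397 + 2408)/(1041 + 1874) = 1 - 3805/2915 = 1 - 1*761/583 = 1 - 761/583 = -178/583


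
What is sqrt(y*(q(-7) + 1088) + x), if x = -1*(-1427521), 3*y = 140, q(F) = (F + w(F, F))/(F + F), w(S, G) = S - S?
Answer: sqrt(13304859)/3 ≈ 1215.9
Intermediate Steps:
w(S, G) = 0
q(F) = 1/2 (q(F) = (F + 0)/(F + F) = F/((2*F)) = F*(1/(2*F)) = 1/2)
y = 140/3 (y = (1/3)*140 = 140/3 ≈ 46.667)
x = 1427521
sqrt(y*(q(-7) + 1088) + x) = sqrt(140*(1/2 + 1088)/3 + 1427521) = sqrt((140/3)*(2177/2) + 1427521) = sqrt(152390/3 + 1427521) = sqrt(4434953/3) = sqrt(13304859)/3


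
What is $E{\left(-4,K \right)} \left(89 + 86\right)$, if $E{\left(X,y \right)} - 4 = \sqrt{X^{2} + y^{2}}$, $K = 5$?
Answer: $700 + 175 \sqrt{41} \approx 1820.5$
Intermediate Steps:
$E{\left(X,y \right)} = 4 + \sqrt{X^{2} + y^{2}}$
$E{\left(-4,K \right)} \left(89 + 86\right) = \left(4 + \sqrt{\left(-4\right)^{2} + 5^{2}}\right) \left(89 + 86\right) = \left(4 + \sqrt{16 + 25}\right) 175 = \left(4 + \sqrt{41}\right) 175 = 700 + 175 \sqrt{41}$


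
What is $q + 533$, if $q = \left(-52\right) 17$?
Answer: $-351$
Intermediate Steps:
$q = -884$
$q + 533 = -884 + 533 = -351$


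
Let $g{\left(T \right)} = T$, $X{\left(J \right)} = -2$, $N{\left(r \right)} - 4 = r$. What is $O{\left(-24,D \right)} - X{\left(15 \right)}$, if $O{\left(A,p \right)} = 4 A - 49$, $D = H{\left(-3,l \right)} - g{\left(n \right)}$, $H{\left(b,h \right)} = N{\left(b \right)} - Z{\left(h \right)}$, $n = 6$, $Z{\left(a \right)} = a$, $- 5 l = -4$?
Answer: $-143$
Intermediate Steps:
$l = \frac{4}{5}$ ($l = \left(- \frac{1}{5}\right) \left(-4\right) = \frac{4}{5} \approx 0.8$)
$N{\left(r \right)} = 4 + r$
$H{\left(b,h \right)} = 4 + b - h$ ($H{\left(b,h \right)} = \left(4 + b\right) - h = 4 + b - h$)
$D = - \frac{29}{5}$ ($D = \left(4 - 3 - \frac{4}{5}\right) - 6 = \frac{1}{5} - 6 = - \frac{29}{5} \approx -5.8$)
$O{\left(A,p \right)} = -49 + 4 A$
$O{\left(-24,D \right)} - X{\left(15 \right)} = \left(-49 + 4 \left(-24\right)\right) - -2 = \left(-49 - 96\right) + 2 = -145 + 2 = -143$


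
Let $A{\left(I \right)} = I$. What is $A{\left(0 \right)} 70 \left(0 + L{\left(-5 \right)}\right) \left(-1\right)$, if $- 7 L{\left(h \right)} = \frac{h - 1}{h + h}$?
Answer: $0$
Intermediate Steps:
$L{\left(h \right)} = - \frac{-1 + h}{14 h}$ ($L{\left(h \right)} = - \frac{\left(h - 1\right) \frac{1}{h + h}}{7} = - \frac{\left(-1 + h\right) \frac{1}{2 h}}{7} = - \frac{\frac{1}{2} \frac{1}{h} \left(-1 + h\right)}{7} = - \frac{-1 + h}{14 h}$)
$A{\left(0 \right)} 70 \left(0 + L{\left(-5 \right)}\right) \left(-1\right) = 0 \cdot 70 \left(0 + \frac{1 - -5}{14 \left(-5\right)}\right) \left(-1\right) = 0 \left(0 + \frac{1}{14} \left(- \frac{1}{5}\right) \left(1 + 5\right)\right) \left(-1\right) = 0 \left(0 + \frac{1}{14} \left(- \frac{1}{5}\right) 6\right) \left(-1\right) = 0 \left(0 - \frac{3}{35}\right) \left(-1\right) = 0 \left(\left(- \frac{3}{35}\right) \left(-1\right)\right) = 0 \cdot \frac{3}{35} = 0$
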